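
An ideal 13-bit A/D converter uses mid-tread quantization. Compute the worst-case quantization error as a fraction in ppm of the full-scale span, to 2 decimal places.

61.04 ppm

Rounding → worst-case error = ½ LSB = V_FS/2^14, so 1e+06/16384 = 61.0352 ppm of full scale.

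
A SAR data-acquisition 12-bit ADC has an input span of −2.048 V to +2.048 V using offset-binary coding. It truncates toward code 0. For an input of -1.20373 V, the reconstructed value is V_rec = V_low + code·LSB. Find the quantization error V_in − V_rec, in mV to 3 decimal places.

0.270 mV

One LSB is 4.096 V / 4096 = 1.000 mV.
(-1.20373 − (−2.048))/0.001 = 844.2700; ⌊·⌋ gives code 844.
Reconstructed: -1.204 V.
Error = -1.20373 − (−1.204) = 0.00027 V = 0.270 mV.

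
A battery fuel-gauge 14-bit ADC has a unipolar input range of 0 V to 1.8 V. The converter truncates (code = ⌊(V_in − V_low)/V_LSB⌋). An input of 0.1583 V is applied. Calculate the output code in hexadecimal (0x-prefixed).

Full-scale span = 1.8 V; LSB = 1.8/2^14 = 109.86 µV.
Input sits at 1440.882 steps above V_low.
⌊·⌋(1440.882) = 1440.
In hexadecimal (0x-prefixed): 0x5A0.

code 0x5A0 (decimal 1440)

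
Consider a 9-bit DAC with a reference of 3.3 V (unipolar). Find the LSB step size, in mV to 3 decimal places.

6.445 mV

Full-scale span = 3.3 V.
LSB = 3.3 / 2^9 = 3.3 / 512 = 0.00644531 V = 6.445 mV.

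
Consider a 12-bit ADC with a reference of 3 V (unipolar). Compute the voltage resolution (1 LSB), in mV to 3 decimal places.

0.732 mV

Full-scale span = 3 V.
LSB = 3 / 2^12 = 3 / 4096 = 0.000732422 V = 0.732 mV.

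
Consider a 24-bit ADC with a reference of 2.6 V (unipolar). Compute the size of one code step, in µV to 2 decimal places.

0.15 µV

Full-scale span = 2.6 V.
LSB = 2.6 / 2^24 = 2.6 / 16777216 = 1.54972e-07 V = 0.15 µV.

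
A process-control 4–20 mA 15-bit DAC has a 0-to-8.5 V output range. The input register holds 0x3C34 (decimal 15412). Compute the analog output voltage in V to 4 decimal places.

LSB = 8.5 V / 2^15 = 259.40 µV.
Code 0x3C34 = 15412 decimal.
V_out = 0 + 15412 × 0.000259399 V = 3.99786 V.

3.9979 V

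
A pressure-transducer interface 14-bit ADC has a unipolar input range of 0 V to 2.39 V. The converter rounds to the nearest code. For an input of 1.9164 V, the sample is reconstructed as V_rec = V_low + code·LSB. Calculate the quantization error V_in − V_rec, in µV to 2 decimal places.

LSB = 2.39/2^14 = 145.87 µV.
Scaled input = 13137.3630 LSBs, so code = 13137.
Reconstructed: 1.916347 V.
V_in − V_rec = 5.29541e-05 V = 52.95 µV.

52.95 µV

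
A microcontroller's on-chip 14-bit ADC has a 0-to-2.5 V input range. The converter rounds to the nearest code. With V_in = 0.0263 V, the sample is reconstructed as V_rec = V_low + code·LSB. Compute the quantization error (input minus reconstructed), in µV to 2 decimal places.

One LSB is 2.5 V / 16384 = 152.59 µV.
(0.0263 − 0)/0.000152588 = 172.3597; round gives code 172.
Reconstructed: 0.026245117 V.
V_in − V_rec = 5.48828e-05 V = 54.88 µV.

54.88 µV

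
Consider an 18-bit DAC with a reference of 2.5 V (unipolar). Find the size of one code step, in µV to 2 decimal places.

9.54 µV

Full-scale span = 2.5 V.
LSB = 2.5 / 2^18 = 2.5 / 262144 = 9.53674e-06 V = 9.54 µV.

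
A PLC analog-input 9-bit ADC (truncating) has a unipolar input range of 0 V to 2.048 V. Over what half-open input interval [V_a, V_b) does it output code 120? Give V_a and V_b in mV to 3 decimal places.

LSB = 2.048/2^9 = 4.000 mV.
V_a = V_low + 120·LSB = 0.48 V; V_b = V_low + 121·LSB = 0.484 V.

[480.000 mV, 484.000 mV)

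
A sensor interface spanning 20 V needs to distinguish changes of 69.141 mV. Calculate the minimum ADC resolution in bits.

Number of steps required ≥ 20 V / 69.141 mV = 289.26.
Need 2^N ≥ 289.26; 2^8 = 256, 2^9 = 512.
Minimum N = 9.

9 bits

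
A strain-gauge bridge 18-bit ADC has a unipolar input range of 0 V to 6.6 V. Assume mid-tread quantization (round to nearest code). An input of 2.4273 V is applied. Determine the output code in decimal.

code 96409

LSB = 6.6 V / 262144 = 25.18 µV.
(2.4273 − 0) / 2.5177e-05 = 96409.414 LSBs.
So the output code is 96409.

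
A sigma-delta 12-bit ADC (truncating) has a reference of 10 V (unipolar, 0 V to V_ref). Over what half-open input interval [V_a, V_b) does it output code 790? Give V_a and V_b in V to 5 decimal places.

[1.92871 V, 1.93115 V)

LSB = 10/2^12 = 2.441 mV.
V_a = V_low + 790·LSB = 1.92871 V; V_b = V_low + 791·LSB = 1.93115 V.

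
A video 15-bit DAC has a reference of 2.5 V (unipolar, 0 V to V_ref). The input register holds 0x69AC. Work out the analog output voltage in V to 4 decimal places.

2.0639 V

LSB = 2.5 V / 2^15 = 76.29 µV.
Code 0x69AC = 27052 decimal.
V_out = 0 + 27052 × 7.62939e-05 V = 2.0639 V.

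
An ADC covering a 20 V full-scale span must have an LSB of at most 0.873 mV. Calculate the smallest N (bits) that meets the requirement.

15 bits

Number of steps required ≥ 20 V / 0.873 mV = 22909.51.
Need 2^N ≥ 22909.51; 2^14 = 16384, 2^15 = 32768.
Minimum N = 15.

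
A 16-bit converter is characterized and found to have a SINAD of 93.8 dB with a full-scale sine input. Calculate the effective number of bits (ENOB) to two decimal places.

15.29 bits

ENOB = (SINAD − 1.76) / 6.02 = (93.8 − 1.76)/6.02 = 15.289.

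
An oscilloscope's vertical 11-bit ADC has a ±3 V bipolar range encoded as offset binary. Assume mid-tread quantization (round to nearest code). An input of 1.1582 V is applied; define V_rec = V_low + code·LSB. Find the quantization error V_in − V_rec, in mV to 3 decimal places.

0.973 mV

LSB = 6/2^11 = 2.930 mV.
Scaled input = 1419.3323 LSBs, so code = 1419.
Code 1419 maps back to (−3) + 1419×0.00292969 V = 1.1572266 V.
V_in − V_rec = 0.000973438 V = 0.973 mV.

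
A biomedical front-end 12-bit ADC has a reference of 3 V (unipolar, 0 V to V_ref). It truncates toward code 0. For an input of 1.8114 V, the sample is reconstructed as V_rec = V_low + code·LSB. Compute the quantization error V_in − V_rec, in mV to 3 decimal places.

LSB = 3/2^12 = 0.732 mV.
Scaled input = 2473.1648 LSBs, so code = 2473.
V_rec = 0 + 2473·0.000732422 = 1.8112793 V.
V_in − V_rec = 0.000120703 V = 0.121 mV.

0.121 mV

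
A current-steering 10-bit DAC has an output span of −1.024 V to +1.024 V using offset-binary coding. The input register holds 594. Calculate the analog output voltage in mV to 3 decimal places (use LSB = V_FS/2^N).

164.000 mV

LSB = 2.048 V / 2^10 = 2.000 mV.
V_out = (−1.024) + 594 × 0.002 V = 0.164 V.
= 164.000 mV.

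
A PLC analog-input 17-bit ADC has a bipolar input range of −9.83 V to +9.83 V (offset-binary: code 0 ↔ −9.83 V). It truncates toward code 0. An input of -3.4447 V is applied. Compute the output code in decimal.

Full-scale span = 19.66 V; LSB = 19.66/2^17 = 149.99 µV.
(-3.4447 − (−9.83)) / 0.000149994 = 42570.399 LSBs.
Floor → code 42570.

code 42570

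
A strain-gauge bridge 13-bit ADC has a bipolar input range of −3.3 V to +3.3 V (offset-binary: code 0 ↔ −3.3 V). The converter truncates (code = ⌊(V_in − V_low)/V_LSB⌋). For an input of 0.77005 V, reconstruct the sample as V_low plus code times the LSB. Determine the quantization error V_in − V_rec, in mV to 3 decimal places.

0.641 mV

Step size: 6.6 V ÷ 2^13 = 0.806 mV.
(V_in − V_low)/LSB = (0.77005 − (−3.3))/0.000805664 = 5051.7954 → code 5051 (floor).
Code 5051 maps back to (−3.3) + 5051×0.000805664 V = 0.76940918 V.
V_in − V_rec = 0.00064082 V = 0.641 mV.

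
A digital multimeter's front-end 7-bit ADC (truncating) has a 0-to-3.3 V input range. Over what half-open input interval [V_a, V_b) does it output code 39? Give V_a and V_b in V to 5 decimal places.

[1.00547 V, 1.03125 V)

LSB = 3.3/2^7 = 25.781 mV.
V_a = V_low + 39·LSB = 1.00547 V; V_b = V_low + 40·LSB = 1.03125 V.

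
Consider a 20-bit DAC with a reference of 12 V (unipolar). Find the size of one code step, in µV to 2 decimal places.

11.44 µV

Full-scale span = 12 V.
LSB = 12 / 2^20 = 12 / 1048576 = 1.14441e-05 V = 11.44 µV.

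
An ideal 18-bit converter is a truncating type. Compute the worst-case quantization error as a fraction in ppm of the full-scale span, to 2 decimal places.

3.81 ppm

Truncating → worst-case error = 1 LSB = V_FS/2^18, so 1e+06/262144 = 3.8147 ppm of full scale.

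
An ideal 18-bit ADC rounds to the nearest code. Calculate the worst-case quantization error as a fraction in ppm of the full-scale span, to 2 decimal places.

Rounding → worst-case error = ½ LSB = V_FS/2^19, so 1e+06/524288 = 1.90735 ppm of full scale.

1.91 ppm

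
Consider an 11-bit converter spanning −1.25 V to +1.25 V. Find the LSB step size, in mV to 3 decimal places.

1.221 mV

Full-scale span = 2.5 V.
LSB = 2.5 / 2^11 = 2.5 / 2048 = 0.0012207 V = 1.221 mV.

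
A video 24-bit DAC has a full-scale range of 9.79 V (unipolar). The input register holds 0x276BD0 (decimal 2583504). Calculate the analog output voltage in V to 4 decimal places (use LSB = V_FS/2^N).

1.5076 V

LSB = 9.79 V / 2^24 = 0.58 µV.
Code 0x276BD0 = 2583504 decimal.
V_out = 0 + 2583504 × 5.83529e-07 V = 1.50755 V.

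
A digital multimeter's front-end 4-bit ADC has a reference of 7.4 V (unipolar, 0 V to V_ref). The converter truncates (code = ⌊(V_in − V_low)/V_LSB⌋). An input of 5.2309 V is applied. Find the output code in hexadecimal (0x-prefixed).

code 0xB (decimal 11)

LSB = 7.4 V / 16 = 462.500 mV.
Input sits at 11.310 steps above V_low.
So the output code is 11.
In hexadecimal (0x-prefixed): 0xB.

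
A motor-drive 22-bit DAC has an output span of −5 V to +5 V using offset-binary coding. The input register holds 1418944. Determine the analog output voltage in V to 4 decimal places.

-1.6170 V

LSB = 10 V / 2^22 = 2.38 µV.
V_out = (−5) + 1418944 × 2.38419e-06 V = -1.61697 V.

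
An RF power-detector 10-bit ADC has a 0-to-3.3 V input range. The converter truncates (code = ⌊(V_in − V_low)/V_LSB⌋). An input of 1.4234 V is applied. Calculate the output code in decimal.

code 441

With 1024 levels over 3.3 V, one step is 3.223 mV.
(1.4234 − 0) / 0.00322266 = 441.685 LSBs.
Floor → code 441.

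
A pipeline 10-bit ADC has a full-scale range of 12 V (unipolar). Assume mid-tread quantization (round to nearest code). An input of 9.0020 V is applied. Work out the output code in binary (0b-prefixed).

code 0b1100000000 (decimal 768)

Full-scale span = 12 V; LSB = 12/2^10 = 11.719 mV.
(9.0020 − 0) / 0.0117188 = 768.171 LSBs.
So the output code is 768.
In binary (0b-prefixed): 0b1100000000.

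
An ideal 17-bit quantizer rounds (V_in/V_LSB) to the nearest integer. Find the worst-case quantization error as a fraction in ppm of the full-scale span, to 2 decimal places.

Rounding → worst-case error = ½ LSB = V_FS/2^18, so 1e+06/262144 = 3.8147 ppm of full scale.

3.81 ppm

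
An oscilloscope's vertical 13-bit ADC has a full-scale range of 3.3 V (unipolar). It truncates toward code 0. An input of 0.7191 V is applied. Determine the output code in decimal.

code 1785

LSB = 3.3 V / 8192 = 402.83 µV.
(0.7191 − 0) / 0.000402832 = 1785.111 LSBs.
⌊·⌋(1785.111) = 1785.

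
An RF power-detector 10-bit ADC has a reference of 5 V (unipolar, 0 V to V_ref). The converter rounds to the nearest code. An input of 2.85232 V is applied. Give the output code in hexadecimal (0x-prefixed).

With 1024 levels over 5 V, one step is 4.883 mV.
Input sits at 584.155 steps above V_low.
round(584.155) = 584.
In hexadecimal (0x-prefixed): 0x248.

code 0x248 (decimal 584)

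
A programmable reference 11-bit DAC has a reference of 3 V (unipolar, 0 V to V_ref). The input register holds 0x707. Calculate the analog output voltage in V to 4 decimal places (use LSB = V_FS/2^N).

LSB = 3 V / 2^11 = 1.465 mV.
Code 0x707 = 1799 decimal.
V_out = 0 + 1799 × 0.00146484 V = 2.63525 V.

2.6353 V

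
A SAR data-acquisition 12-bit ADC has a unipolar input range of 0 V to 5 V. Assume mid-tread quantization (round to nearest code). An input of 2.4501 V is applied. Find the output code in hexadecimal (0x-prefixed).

code 0x7D7 (decimal 2007)

LSB = 5 V / 4096 = 1.221 mV.
Input sits at 2007.122 steps above V_low.
Round → code 2007.
In hexadecimal (0x-prefixed): 0x7D7.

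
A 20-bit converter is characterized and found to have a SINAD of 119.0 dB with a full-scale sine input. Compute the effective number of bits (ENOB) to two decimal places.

ENOB = (SINAD − 1.76) / 6.02 = (119.0 − 1.76)/6.02 = 19.475.

19.48 bits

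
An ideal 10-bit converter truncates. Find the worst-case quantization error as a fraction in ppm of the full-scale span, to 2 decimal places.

976.56 ppm

Truncating → worst-case error = 1 LSB = V_FS/2^10, so 1e+06/1024 = 976.562 ppm of full scale.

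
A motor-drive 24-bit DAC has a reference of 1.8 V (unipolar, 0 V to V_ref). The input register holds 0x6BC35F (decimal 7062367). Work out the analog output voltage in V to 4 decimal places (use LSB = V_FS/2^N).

0.7577 V

LSB = 1.8 V / 2^24 = 0.11 µV.
Code 0x6BC35F = 7062367 decimal.
V_out = 0 + 7062367 × 1.07288e-07 V = 0.75771 V.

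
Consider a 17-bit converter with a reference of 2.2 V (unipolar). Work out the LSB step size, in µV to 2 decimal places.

Full-scale span = 2.2 V.
LSB = 2.2 / 2^17 = 2.2 / 131072 = 1.67847e-05 V = 16.78 µV.

16.78 µV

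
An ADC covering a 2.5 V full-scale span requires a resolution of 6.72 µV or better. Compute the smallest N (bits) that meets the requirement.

Number of steps required ≥ 2.5 V / 6.72 µV = 372023.81.
Need 2^N ≥ 372023.81; 2^18 = 262144, 2^19 = 524288.
Minimum N = 19.

19 bits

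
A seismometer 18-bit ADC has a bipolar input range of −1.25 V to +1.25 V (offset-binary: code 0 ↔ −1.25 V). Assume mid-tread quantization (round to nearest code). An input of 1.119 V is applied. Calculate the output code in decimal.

code 248408

LSB = 2.5 V / 262144 = 9.54 µV.
(1.119 − (−1.25)) / 9.53674e-06 = 248407.654 LSBs.
So the output code is 248408.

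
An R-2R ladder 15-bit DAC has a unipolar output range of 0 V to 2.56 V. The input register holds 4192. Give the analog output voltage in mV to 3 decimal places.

327.500 mV

LSB = 2.56 V / 2^15 = 78.12 µV.
V_out = 0 + 4192 × 7.8125e-05 V = 0.3275 V.
= 327.500 mV.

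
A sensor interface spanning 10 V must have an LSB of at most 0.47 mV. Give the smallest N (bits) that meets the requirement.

Number of steps required ≥ 10 V / 0.47 mV = 21276.60.
Need 2^N ≥ 21276.60; 2^14 = 16384, 2^15 = 32768.
Minimum N = 15.

15 bits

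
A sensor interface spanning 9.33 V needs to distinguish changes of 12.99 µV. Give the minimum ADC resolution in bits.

20 bits

Number of steps required ≥ 9.33 V / 12.99 µV = 718244.80.
Need 2^N ≥ 718244.80; 2^19 = 524288, 2^20 = 1048576.
Minimum N = 20.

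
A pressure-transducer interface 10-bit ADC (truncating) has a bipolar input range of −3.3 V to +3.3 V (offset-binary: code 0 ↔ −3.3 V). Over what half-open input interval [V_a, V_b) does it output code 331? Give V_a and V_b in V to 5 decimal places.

[-1.16660 V, -1.16016 V)

LSB = 6.6/2^10 = 6.445 mV.
V_a = V_low + 331·LSB = -1.1666 V; V_b = V_low + 332·LSB = -1.16016 V.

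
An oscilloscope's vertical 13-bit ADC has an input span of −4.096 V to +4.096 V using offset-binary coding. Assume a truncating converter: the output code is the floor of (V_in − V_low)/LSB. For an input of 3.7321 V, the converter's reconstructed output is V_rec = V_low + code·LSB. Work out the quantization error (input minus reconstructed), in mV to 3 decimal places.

0.100 mV

Step size: 8.192 V ÷ 2^13 = 1.000 mV.
Scaled input = 7828.1000 LSBs, so code = 7828.
Code 7828 maps back to (−4.096) + 7828×0.001 V = 3.732 V.
V_in − V_rec = 0.0001 V = 0.100 mV.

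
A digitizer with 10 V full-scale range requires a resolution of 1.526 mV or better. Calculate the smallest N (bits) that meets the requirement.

Number of steps required ≥ 10 V / 1.526 mV = 6553.08.
Need 2^N ≥ 6553.08; 2^12 = 4096, 2^13 = 8192.
Minimum N = 13.

13 bits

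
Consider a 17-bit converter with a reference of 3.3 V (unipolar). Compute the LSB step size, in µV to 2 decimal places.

25.18 µV

Full-scale span = 3.3 V.
LSB = 3.3 / 2^17 = 3.3 / 131072 = 2.5177e-05 V = 25.18 µV.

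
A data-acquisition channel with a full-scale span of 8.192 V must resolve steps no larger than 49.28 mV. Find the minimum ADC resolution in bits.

8 bits

Number of steps required ≥ 8.192 V / 49.28 mV = 166.23.
Need 2^N ≥ 166.23; 2^7 = 128, 2^8 = 256.
Minimum N = 8.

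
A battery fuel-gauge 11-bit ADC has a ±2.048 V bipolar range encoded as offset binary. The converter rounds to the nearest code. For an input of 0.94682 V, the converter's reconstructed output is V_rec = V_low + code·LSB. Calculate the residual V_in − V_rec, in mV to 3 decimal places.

One LSB is 4.096 V / 2048 = 2.000 mV.
(0.94682 − (−2.048))/0.002 = 1497.4100; round gives code 1497.
V_rec = (−2.048) + 1497·0.002 = 0.946 V.
Error = 0.94682 − 0.946 = 0.00082 V = 0.820 mV.

0.820 mV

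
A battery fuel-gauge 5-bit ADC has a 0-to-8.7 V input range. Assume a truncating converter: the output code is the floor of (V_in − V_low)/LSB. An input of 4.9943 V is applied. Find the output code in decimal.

LSB = 8.7 V / 32 = 271.875 mV.
Input sits at 18.370 steps above V_low.
Floor → code 18.

code 18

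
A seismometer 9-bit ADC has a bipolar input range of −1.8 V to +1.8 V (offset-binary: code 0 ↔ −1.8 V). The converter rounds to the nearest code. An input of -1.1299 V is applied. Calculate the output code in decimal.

LSB = 3.6 V / 512 = 7.031 mV.
Input sits at 95.303 steps above V_low.
round(95.303) = 95.

code 95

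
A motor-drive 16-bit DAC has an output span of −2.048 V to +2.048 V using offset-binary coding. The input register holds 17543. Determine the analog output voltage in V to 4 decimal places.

-0.9516 V

LSB = 4.096 V / 2^16 = 62.50 µV.
V_out = (−2.048) + 17543 × 6.25e-05 V = -0.951562 V.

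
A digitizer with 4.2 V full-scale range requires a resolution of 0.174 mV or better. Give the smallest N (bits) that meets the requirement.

15 bits

Number of steps required ≥ 4.2 V / 0.174 mV = 24137.93.
Need 2^N ≥ 24137.93; 2^14 = 16384, 2^15 = 32768.
Minimum N = 15.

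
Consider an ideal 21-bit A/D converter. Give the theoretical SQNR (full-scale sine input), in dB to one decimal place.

SNR ≈ 6.02·N + 1.76 dB = 6.02·21 + 1.76 = 128.18 dB.

128.2 dB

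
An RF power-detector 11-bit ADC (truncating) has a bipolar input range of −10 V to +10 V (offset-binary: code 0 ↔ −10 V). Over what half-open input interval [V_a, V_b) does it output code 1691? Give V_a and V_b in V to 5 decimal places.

LSB = 20/2^11 = 9.766 mV.
V_a = V_low + 1691·LSB = 6.51367 V; V_b = V_low + 1692·LSB = 6.52344 V.

[6.51367 V, 6.52344 V)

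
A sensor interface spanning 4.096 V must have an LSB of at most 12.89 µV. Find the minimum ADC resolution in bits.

Number of steps required ≥ 4.096 V / 12.89 µV = 317765.71.
Need 2^N ≥ 317765.71; 2^18 = 262144, 2^19 = 524288.
Minimum N = 19.

19 bits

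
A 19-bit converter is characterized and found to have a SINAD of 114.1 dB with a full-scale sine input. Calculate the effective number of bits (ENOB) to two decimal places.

18.66 bits

ENOB = (SINAD − 1.76) / 6.02 = (114.1 − 1.76)/6.02 = 18.661.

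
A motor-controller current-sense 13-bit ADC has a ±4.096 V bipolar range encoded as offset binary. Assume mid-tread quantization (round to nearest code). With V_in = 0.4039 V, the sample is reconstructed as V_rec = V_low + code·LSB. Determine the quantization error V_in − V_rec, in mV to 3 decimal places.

-0.100 mV

One LSB is 8.192 V / 8192 = 1.000 mV.
Scaled input = 4499.9000 LSBs, so code = 4500.
Reconstructed: 0.404 V.
Error = 0.4039 − 0.404 = -0.0001 V = -0.100 mV.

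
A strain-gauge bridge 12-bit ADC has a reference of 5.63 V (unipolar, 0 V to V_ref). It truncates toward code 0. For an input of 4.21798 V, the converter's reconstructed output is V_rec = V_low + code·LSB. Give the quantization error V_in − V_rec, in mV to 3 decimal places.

0.978 mV

LSB = 5.63/2^12 = 1.375 mV.
(4.21798 − 0)/0.00137451 = 3068.7116; ⌊·⌋ gives code 3068.
V_rec = 0 + 3068·0.00137451 = 4.217002 V.
Difference: 0.000978047 V → 0.978 mV.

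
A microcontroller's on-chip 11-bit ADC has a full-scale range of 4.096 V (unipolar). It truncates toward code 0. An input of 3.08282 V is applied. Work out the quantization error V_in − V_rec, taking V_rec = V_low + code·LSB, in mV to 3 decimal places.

LSB = 4.096/2^11 = 2.000 mV.
(V_in − V_low)/LSB = (3.08282 − 0)/0.002 = 1541.4100 → code 1541 (floor).
V_rec = 0 + 1541·0.002 = 3.082 V.
Error = 3.08282 − 3.082 = 0.00082 V = 0.820 mV.

0.820 mV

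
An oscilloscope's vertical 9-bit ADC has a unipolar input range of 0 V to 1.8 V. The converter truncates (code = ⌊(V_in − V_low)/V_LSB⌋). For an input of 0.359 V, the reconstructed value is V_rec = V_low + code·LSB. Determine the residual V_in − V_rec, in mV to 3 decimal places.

Step size: 1.8 V ÷ 2^9 = 3.516 mV.
(0.359 − 0)/0.00351563 = 102.1156; ⌊·⌋ gives code 102.
Reconstructed: 0.35859375 V.
V_in − V_rec = 0.00040625 V = 0.406 mV.

0.406 mV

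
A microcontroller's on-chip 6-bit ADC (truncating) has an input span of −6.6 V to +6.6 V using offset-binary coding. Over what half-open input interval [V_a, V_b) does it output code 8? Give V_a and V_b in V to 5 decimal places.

[-4.95000 V, -4.74375 V)

LSB = 13.2/2^6 = 206.250 mV.
V_a = V_low + 8·LSB = -4.95 V; V_b = V_low + 9·LSB = -4.74375 V.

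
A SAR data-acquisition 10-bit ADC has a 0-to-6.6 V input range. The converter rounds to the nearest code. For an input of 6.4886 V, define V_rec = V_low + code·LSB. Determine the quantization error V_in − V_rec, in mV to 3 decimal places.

One LSB is 6.6 V / 1024 = 6.445 mV.
(V_in − V_low)/LSB = (6.4886 − 0)/0.00644531 = 1006.7161 → code 1007 (round).
V_rec = 0 + 1007·0.00644531 = 6.4904297 V.
Error = 6.4886 − 6.4904297 = -0.00182969 V = -1.830 mV.

-1.830 mV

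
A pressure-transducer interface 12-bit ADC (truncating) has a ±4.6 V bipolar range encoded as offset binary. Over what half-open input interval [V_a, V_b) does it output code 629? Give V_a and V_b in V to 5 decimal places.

LSB = 9.2/2^12 = 2.246 mV.
V_a = V_low + 629·LSB = -3.18721 V; V_b = V_low + 630·LSB = -3.18496 V.

[-3.18721 V, -3.18496 V)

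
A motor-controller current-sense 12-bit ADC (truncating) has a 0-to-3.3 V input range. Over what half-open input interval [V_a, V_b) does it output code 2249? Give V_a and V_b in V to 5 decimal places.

[1.81194 V, 1.81274 V)

LSB = 3.3/2^12 = 0.806 mV.
V_a = V_low + 2249·LSB = 1.81194 V; V_b = V_low + 2250·LSB = 1.81274 V.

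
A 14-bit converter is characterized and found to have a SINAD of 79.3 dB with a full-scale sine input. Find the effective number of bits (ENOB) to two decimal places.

ENOB = (SINAD − 1.76) / 6.02 = (79.3 − 1.76)/6.02 = 12.880.

12.88 bits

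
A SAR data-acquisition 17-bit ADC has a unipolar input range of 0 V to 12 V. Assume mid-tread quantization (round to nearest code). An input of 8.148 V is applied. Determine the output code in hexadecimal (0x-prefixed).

code 0x15BA6 (decimal 88998)

With 131072 levels over 12 V, one step is 91.55 µV.
(V_in − V_low)/LSB = (8.148 − 0) / 9.15527e-05 = 88997.888.
Round → code 88998.
In hexadecimal (0x-prefixed): 0x15BA6.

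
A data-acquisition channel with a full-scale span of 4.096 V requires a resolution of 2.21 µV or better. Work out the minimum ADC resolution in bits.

Number of steps required ≥ 4.096 V / 2.21 µV = 1853393.67.
Need 2^N ≥ 1853393.67; 2^20 = 1048576, 2^21 = 2097152.
Minimum N = 21.

21 bits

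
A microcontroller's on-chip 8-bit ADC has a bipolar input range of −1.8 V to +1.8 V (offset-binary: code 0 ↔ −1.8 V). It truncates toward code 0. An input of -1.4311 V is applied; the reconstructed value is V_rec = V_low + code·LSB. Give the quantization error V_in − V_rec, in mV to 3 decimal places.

LSB = 3.6/2^8 = 14.062 mV.
Scaled input = 26.2329 LSBs, so code = 26.
Code 26 maps back to (−1.8) + 26×0.0140625 V = -1.434375 V.
Difference: 0.003275 V → 3.275 mV.

3.275 mV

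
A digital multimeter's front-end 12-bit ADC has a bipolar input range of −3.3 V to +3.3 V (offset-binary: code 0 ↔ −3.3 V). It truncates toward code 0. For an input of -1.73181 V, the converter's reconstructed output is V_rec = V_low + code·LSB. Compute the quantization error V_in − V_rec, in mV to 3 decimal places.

0.368 mV

LSB = 6.6/2^12 = 1.611 mV.
(V_in − V_low)/LSB = (-1.73181 − (−3.3))/0.00161133 = 973.2282 → code 973 (floor).
V_rec = (−3.3) + 973·0.00161133 = -1.7321777 V.
Difference: 0.000367734 V → 0.368 mV.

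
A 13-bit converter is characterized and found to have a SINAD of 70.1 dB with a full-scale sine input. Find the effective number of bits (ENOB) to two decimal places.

11.35 bits

ENOB = (SINAD − 1.76) / 6.02 = (70.1 − 1.76)/6.02 = 11.352.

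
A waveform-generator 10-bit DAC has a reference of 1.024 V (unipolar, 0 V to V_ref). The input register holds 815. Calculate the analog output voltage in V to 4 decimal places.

LSB = 1.024 V / 2^10 = 1.000 mV.
V_out = 0 + 815 × 0.001 V = 0.815 V.

0.8150 V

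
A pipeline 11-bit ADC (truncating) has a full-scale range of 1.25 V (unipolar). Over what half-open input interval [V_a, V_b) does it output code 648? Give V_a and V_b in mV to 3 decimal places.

[395.508 mV, 396.118 mV)

LSB = 1.25/2^11 = 0.610 mV.
V_a = V_low + 648·LSB = 0.395508 V; V_b = V_low + 649·LSB = 0.396118 V.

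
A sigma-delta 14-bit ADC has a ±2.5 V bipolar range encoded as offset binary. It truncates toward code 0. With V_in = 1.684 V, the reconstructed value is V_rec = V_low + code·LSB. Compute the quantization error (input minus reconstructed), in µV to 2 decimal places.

Step size: 5 V ÷ 2^14 = 305.18 µV.
(1.684 − (−2.5))/0.000305176 = 13710.1312; ⌊·⌋ gives code 13710.
Reconstructed: 1.68396 V.
Difference: 4.00391e-05 V → 40.04 µV.

40.04 µV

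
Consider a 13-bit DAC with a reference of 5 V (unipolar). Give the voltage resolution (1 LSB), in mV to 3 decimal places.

Full-scale span = 5 V.
LSB = 5 / 2^13 = 5 / 8192 = 0.000610352 V = 0.610 mV.

0.610 mV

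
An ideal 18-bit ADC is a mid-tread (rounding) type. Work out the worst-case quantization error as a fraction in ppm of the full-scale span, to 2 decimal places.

Rounding → worst-case error = ½ LSB = V_FS/2^19, so 1e+06/524288 = 1.90735 ppm of full scale.

1.91 ppm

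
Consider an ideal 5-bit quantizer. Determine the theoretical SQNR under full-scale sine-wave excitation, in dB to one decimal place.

31.9 dB

SNR ≈ 6.02·N + 1.76 dB = 6.02·5 + 1.76 = 31.86 dB.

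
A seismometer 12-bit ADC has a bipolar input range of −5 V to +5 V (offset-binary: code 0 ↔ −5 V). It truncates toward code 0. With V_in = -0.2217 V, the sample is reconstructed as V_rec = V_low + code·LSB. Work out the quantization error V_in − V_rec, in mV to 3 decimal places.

LSB = 10/2^12 = 2.441 mV.
(-0.2217 − (−5))/0.00244141 = 1957.1917; ⌊·⌋ gives code 1957.
Code 1957 maps back to (−5) + 1957×0.00244141 V = -0.22216797 V.
V_in − V_rec = 0.000467969 V = 0.468 mV.

0.468 mV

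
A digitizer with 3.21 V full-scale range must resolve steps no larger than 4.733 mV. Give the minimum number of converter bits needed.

Number of steps required ≥ 3.21 V / 4.733 mV = 678.22.
Need 2^N ≥ 678.22; 2^9 = 512, 2^10 = 1024.
Minimum N = 10.

10 bits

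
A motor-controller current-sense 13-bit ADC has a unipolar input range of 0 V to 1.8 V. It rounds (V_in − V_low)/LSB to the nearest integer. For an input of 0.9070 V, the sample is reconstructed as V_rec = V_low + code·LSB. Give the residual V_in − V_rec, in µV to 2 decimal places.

-31.25 µV

Step size: 1.8 V ÷ 2^13 = 219.73 µV.
(V_in − V_low)/LSB = (0.9070 − 0)/0.000219727 = 4127.8578 → code 4128 (round).
V_rec = 0 + 4128·0.000219727 = 0.90703125 V.
Error = 0.9070 − 0.90703125 = -3.125e-05 V = -31.25 µV.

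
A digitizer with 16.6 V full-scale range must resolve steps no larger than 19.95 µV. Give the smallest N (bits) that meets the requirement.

Number of steps required ≥ 16.6 V / 19.95 µV = 832080.20.
Need 2^N ≥ 832080.20; 2^19 = 524288, 2^20 = 1048576.
Minimum N = 20.

20 bits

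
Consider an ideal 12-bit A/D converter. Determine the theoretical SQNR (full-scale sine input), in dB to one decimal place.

SNR ≈ 6.02·N + 1.76 dB = 6.02·12 + 1.76 = 74.00 dB.

74.0 dB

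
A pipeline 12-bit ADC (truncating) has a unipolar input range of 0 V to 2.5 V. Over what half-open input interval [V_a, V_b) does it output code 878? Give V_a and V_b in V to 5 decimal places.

LSB = 2.5/2^12 = 0.610 mV.
V_a = V_low + 878·LSB = 0.535889 V; V_b = V_low + 879·LSB = 0.536499 V.

[0.53589 V, 0.53650 V)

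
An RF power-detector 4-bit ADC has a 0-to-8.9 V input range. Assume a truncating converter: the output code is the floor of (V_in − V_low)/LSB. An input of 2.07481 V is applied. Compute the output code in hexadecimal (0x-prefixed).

code 0x3 (decimal 3)

LSB = 8.9 V / 16 = 0.5563 V.
(2.07481 − 0) / 0.55625 = 3.730 LSBs.
Floor → code 3.
In hexadecimal (0x-prefixed): 0x3.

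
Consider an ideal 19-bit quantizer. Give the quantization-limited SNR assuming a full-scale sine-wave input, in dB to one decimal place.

116.1 dB

SNR ≈ 6.02·N + 1.76 dB = 6.02·19 + 1.76 = 116.14 dB.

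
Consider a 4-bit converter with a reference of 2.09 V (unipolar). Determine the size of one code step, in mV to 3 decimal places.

Full-scale span = 2.09 V.
LSB = 2.09 / 2^4 = 2.09 / 16 = 0.130625 V = 130.625 mV.

130.625 mV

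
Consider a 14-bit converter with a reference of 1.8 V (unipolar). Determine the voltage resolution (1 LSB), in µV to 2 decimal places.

109.86 µV

Full-scale span = 1.8 V.
LSB = 1.8 / 2^14 = 1.8 / 16384 = 0.000109863 V = 109.86 µV.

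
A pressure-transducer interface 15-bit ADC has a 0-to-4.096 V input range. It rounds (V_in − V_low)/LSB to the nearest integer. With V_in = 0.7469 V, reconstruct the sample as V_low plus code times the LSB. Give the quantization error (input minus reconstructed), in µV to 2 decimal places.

Step size: 4.096 V ÷ 2^15 = 125.00 µV.
(0.7469 − 0)/0.000125 = 5975.2000; round gives code 5975.
Reconstructed: 0.746875 V.
Error = 0.7469 − 0.746875 = 2.5e-05 V = 25.00 µV.

25.00 µV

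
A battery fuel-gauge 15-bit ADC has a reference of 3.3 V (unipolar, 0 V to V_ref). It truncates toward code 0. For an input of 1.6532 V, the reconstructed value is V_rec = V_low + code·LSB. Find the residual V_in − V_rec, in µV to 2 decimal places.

Step size: 3.3 V ÷ 2^15 = 100.71 µV.
(1.6532 − 0)/0.000100708 = 16415.7750; ⌊·⌋ gives code 16415.
Code 16415 maps back to 0 + 16415×0.000100708 V = 1.6531219 V.
Difference: 7.80518e-05 V → 78.05 µV.

78.05 µV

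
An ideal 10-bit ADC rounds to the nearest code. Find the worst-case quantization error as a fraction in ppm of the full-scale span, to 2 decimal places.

Rounding → worst-case error = ½ LSB = V_FS/2^11, so 1e+06/2048 = 488.281 ppm of full scale.

488.28 ppm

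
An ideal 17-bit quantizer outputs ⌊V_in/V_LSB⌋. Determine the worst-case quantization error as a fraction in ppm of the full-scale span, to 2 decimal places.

Truncating → worst-case error = 1 LSB = V_FS/2^17, so 1e+06/131072 = 7.62939 ppm of full scale.

7.63 ppm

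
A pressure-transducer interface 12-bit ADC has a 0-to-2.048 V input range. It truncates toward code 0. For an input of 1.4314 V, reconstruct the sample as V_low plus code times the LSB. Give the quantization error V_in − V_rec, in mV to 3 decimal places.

One LSB is 2.048 V / 4096 = 0.500 mV.
(V_in − V_low)/LSB = (1.4314 − 0)/0.0005 = 2862.8000 → code 2862 (floor).
Reconstructed: 1.431 V.
Difference: 0.0004 V → 0.400 mV.

0.400 mV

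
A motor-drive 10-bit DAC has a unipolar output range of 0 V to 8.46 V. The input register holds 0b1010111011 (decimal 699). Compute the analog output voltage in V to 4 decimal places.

5.7749 V

LSB = 8.46 V / 2^10 = 8.262 mV.
Code 0b1010111011 = 699 decimal.
V_out = 0 + 699 × 0.00826172 V = 5.77494 V.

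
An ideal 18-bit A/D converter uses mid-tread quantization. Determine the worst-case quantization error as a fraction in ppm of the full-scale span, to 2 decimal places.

Rounding → worst-case error = ½ LSB = V_FS/2^19, so 1e+06/524288 = 1.90735 ppm of full scale.

1.91 ppm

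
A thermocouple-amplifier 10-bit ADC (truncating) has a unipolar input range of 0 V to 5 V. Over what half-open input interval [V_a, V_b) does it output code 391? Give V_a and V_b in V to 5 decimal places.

LSB = 5/2^10 = 4.883 mV.
V_a = V_low + 391·LSB = 1.90918 V; V_b = V_low + 392·LSB = 1.91406 V.

[1.90918 V, 1.91406 V)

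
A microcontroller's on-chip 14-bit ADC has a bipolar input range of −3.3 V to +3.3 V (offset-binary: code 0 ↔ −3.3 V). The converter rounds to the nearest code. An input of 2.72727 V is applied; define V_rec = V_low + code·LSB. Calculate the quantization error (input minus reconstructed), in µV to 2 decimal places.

Step size: 6.6 V ÷ 2^14 = 402.83 µV.
Scaled input = 14962.2412 LSBs, so code = 14962.
V_rec = (−3.3) + 14962·0.000402832 = 2.7271729 V.
Error = 2.72727 − 2.7271729 = 9.71484e-05 V = 97.15 µV.

97.15 µV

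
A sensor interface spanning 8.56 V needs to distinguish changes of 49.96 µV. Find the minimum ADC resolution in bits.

Number of steps required ≥ 8.56 V / 49.96 µV = 171337.07.
Need 2^N ≥ 171337.07; 2^17 = 131072, 2^18 = 262144.
Minimum N = 18.

18 bits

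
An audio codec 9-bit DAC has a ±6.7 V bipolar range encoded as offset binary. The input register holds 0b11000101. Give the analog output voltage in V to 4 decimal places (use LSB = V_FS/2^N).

-1.5441 V

LSB = 13.4 V / 2^9 = 26.172 mV.
Code 0b11000101 = 197 decimal.
V_out = (−6.7) + 197 × 0.0261719 V = -1.54414 V.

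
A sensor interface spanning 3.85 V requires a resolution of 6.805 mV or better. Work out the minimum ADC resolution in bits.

Number of steps required ≥ 3.85 V / 6.805 mV = 565.76.
Need 2^N ≥ 565.76; 2^9 = 512, 2^10 = 1024.
Minimum N = 10.

10 bits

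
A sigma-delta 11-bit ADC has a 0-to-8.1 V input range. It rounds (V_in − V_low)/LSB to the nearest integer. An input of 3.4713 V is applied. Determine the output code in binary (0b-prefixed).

With 2048 levels over 8.1 V, one step is 3.955 mV.
(3.4713 − 0) / 0.00395508 = 877.682 LSBs.
Round → code 878.
In binary (0b-prefixed): 0b1101101110.

code 0b1101101110 (decimal 878)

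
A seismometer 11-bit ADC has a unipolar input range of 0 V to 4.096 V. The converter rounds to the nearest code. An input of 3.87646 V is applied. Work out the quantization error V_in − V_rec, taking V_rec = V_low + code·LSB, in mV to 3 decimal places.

0.460 mV

Step size: 4.096 V ÷ 2^11 = 2.000 mV.
(V_in − V_low)/LSB = (3.87646 − 0)/0.002 = 1938.2300 → code 1938 (round).
Reconstructed: 3.876 V.
Difference: 0.00046 V → 0.460 mV.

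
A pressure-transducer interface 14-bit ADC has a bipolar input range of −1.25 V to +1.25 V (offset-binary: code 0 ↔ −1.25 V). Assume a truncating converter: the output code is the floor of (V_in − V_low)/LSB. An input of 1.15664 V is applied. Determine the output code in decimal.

code 15772

LSB = 2.5 V / 16384 = 152.59 µV.
(V_in − V_low)/LSB = (1.15664 − (−1.25)) / 0.000152588 = 15772.156.
⌊·⌋(15772.156) = 15772.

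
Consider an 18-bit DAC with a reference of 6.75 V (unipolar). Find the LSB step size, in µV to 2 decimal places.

Full-scale span = 6.75 V.
LSB = 6.75 / 2^18 = 6.75 / 262144 = 2.57492e-05 V = 25.75 µV.

25.75 µV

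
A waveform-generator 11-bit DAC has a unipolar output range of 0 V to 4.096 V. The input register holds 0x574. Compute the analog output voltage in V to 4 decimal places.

2.7920 V

LSB = 4.096 V / 2^11 = 2.000 mV.
Code 0x574 = 1396 decimal.
V_out = 0 + 1396 × 0.002 V = 2.792 V.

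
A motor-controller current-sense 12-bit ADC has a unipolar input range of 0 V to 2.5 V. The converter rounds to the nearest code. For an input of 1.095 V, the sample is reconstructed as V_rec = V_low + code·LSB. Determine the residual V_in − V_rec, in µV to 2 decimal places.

LSB = 2.5/2^12 = 0.610 mV.
(V_in − V_low)/LSB = (1.095 − 0)/0.000610352 = 1794.0480 → code 1794 (round).
V_rec = 0 + 1794·0.000610352 = 1.0949707 V.
V_in − V_rec = 2.92969e-05 V = 29.30 µV.

29.30 µV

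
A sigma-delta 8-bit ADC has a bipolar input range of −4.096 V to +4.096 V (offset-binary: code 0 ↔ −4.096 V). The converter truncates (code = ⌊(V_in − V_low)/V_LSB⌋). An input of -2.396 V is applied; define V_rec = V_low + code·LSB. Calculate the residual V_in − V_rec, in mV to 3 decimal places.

LSB = 8.192/2^8 = 32.000 mV.
(-2.396 − (−4.096))/0.032 = 53.1250; ⌊·⌋ gives code 53.
Reconstructed: -2.4 V.
V_in − V_rec = 0.004 V = 4.000 mV.

4.000 mV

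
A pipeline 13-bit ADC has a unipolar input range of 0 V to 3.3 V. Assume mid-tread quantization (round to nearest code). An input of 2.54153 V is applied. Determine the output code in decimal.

code 6309

Full-scale span = 3.3 V; LSB = 3.3/2^13 = 402.83 µV.
(V_in − V_low)/LSB = (2.54153 − 0) / 0.000402832 = 6309.156.
So the output code is 6309.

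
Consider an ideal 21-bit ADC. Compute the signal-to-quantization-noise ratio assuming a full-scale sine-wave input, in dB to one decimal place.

128.2 dB

SNR ≈ 6.02·N + 1.76 dB = 6.02·21 + 1.76 = 128.18 dB.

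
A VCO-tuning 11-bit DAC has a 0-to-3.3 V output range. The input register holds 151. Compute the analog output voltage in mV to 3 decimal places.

LSB = 3.3 V / 2^11 = 1.611 mV.
V_out = 0 + 151 × 0.00161133 V = 0.243311 V.
= 243.311 mV.

243.311 mV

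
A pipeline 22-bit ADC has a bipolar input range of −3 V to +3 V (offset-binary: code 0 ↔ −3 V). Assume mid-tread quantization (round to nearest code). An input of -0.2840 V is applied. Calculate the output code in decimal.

code 1898622

LSB = 6 V / 4194304 = 1.43 µV.
(V_in − V_low)/LSB = (-0.2840 − (−3)) / 1.43051e-06 = 1898621.611.
So the output code is 1898622.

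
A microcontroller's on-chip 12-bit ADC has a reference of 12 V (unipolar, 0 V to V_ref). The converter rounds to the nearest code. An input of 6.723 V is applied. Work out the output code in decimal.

code 2295

Full-scale span = 12 V; LSB = 12/2^12 = 2.930 mV.
(6.723 − 0) / 0.00292969 = 2294.784 LSBs.
round(2294.784) = 2295.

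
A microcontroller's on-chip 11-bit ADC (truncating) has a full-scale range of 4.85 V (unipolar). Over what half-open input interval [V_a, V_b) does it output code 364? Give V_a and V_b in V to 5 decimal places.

[0.86201 V, 0.86438 V)

LSB = 4.85/2^11 = 2.368 mV.
V_a = V_low + 364·LSB = 0.862012 V; V_b = V_low + 365·LSB = 0.86438 V.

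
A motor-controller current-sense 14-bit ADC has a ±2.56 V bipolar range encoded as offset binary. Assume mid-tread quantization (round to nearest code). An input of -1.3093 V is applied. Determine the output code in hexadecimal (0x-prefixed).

With 16384 levels over 5.12 V, one step is 312.50 µV.
(V_in − V_low)/LSB = (-1.3093 − (−2.56)) / 0.0003125 = 4002.240.
Round → code 4002.
In hexadecimal (0x-prefixed): 0xFA2.

code 0xFA2 (decimal 4002)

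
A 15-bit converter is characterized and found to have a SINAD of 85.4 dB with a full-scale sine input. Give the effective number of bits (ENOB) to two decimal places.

ENOB = (SINAD − 1.76) / 6.02 = (85.4 − 1.76)/6.02 = 13.894.

13.89 bits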